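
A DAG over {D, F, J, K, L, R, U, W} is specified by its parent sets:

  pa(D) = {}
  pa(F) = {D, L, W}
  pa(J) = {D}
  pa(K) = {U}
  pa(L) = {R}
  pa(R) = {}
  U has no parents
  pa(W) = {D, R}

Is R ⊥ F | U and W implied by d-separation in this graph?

There are 3 undirected paths between R and F; checking each against the conditioning set {U, W}:
Path 1: R → W ← D → F
  W is a collider and W is conditioned on, which opens it; D is a fork and D is not conditioned on — no node blocks this path, so it is active.
Path 2: R → W → F
  W is a chain here and W is conditioned on, so the path is blocked at W.
Path 3: R → L → F
  L is a chain and L is not conditioned on — no node blocks this path, so it is active.
Because an active path exists, R and F are not d-separated.

No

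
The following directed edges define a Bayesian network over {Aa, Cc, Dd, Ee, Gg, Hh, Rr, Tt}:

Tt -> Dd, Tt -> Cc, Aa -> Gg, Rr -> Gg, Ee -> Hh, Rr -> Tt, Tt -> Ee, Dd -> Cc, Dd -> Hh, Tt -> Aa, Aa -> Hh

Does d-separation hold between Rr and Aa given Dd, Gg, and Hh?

No

We examine all 5 paths between Rr and Aa:
Path 1: Rr → Gg ← Aa
  Gg is a collider and Gg is conditioned on, which opens it — no node blocks this path, so it is active.
Path 2: Rr → Tt → Cc ← Dd → Hh ← Aa
  Cc is a collider here and neither Cc nor any of its descendants is conditioned on, so the collider stays closed — the path is blocked at Cc.
Path 3: Rr → Tt → Aa
  Tt is a chain and Tt is not conditioned on — no node blocks this path, so it is active.
Path 4: Rr → Tt → Dd → Hh ← Aa
  Dd is a chain here and Dd is conditioned on, so the path is blocked at Dd.
Path 5: Rr → Tt → Ee → Hh ← Aa
  Tt is a chain and Tt is not conditioned on; Ee is a chain and Ee is not conditioned on; Hh is a collider and Hh is conditioned on, which opens it — no node blocks this path, so it is active.
At least one path is unblocked, so d-separation fails.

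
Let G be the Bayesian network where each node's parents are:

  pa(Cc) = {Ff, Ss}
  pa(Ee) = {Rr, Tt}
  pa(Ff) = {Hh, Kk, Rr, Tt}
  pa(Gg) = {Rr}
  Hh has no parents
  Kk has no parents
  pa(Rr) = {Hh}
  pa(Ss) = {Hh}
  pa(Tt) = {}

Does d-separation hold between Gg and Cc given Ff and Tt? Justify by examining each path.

No — Gg and Cc are not d-separated given {Ff, Tt}.

Enumerating the 6 paths from Gg to Cc and testing each for blocking by {Ff, Tt}:
Path 1: Gg ← Rr → Ff → Cc
  Ff is a chain here and Ff is conditioned on, so the path is blocked at Ff.
Path 2: Gg ← Rr → Ff ← Hh → Ss → Cc
  Rr is a fork and Rr is not conditioned on; Ff is a collider and Ff is conditioned on, which opens it; Hh is a fork and Hh is not conditioned on; Ss is a chain and Ss is not conditioned on — no node blocks this path, so it is active.
Path 3: Gg ← Rr → Ee ← Tt → Ff → Cc
  Ee is a collider here and neither Ee nor any of its descendants is conditioned on, so the collider stays closed — the path is blocked at Ee.
Path 4: Gg ← Rr → Ee ← Tt → Ff ← Hh → Ss → Cc
  Ee is a collider here and neither Ee nor any of its descendants is conditioned on, so the collider stays closed — the path is blocked at Ee.
Path 5: Gg ← Rr ← Hh → Ss → Cc
  Rr is a chain and Rr is not conditioned on; Hh is a fork and Hh is not conditioned on; Ss is a chain and Ss is not conditioned on — no node blocks this path, so it is active.
Path 6: Gg ← Rr ← Hh → Ff → Cc
  Ff is a chain here and Ff is conditioned on, so the path is blocked at Ff.
Because an active path exists, Gg and Cc are not d-separated.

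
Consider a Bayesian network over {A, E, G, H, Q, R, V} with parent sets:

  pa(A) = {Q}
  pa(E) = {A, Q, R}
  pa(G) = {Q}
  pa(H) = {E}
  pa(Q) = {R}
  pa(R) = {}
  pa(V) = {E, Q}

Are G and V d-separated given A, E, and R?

4 paths connect G and V; each must be blocked for d-separation to hold:
Path 1: G ← Q ← R → E → V
  R is a fork here and R is conditioned on, so the path is blocked at R.
Path 2: G ← Q → E → V
  E is a chain here and E is conditioned on, so the path is blocked at E.
Path 3: G ← Q → A → E → V
  A is a chain here and A is conditioned on, so the path is blocked at A.
Path 4: G ← Q → V
  Q is a fork and Q is not conditioned on — no node blocks this path, so it is active.
At least one path is unblocked, so d-separation fails.

No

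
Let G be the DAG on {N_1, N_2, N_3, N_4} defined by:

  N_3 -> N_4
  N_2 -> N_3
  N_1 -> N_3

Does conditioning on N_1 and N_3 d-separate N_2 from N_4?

Yes — N_2 and N_4 are d-separated given {N_1, N_3}.

There is one path between N_2 and N_4:
  1. N_2 → N_3 → N_4 — N_3:chain[blocks] ⇒ blocked
Every path is blocked, so N_2 and N_4 are d-separated given {N_1, N_3}.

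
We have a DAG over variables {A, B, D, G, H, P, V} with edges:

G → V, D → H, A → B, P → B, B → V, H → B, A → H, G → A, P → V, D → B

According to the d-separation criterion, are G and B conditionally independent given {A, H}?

There are 5 undirected paths between G and B; checking each against the conditioning set {A, H}:
Path 1: G → V ← B
  V is a collider here and neither V nor any of its descendants is conditioned on, so the collider stays closed — the path is blocked at V.
Path 2: G → V ← P → B
  V is a collider here and neither V nor any of its descendants is conditioned on, so the collider stays closed — the path is blocked at V.
Path 3: G → A → H → B
  A is a chain here and A is conditioned on, so the path is blocked at A.
Path 4: G → A → H ← D → B
  A is a chain here and A is conditioned on, so the path is blocked at A.
Path 5: G → A → B
  A is a chain here and A is conditioned on, so the path is blocked at A.
Every path is blocked, so G and B are d-separated given {A, H}.

Yes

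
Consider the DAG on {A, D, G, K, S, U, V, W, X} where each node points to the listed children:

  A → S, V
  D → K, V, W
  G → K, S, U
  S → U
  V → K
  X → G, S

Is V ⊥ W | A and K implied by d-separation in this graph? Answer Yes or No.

No

5 paths connect V and W; each must be blocked for d-separation to hold:
Path 1: V ← A → S ← X → G → K ← D → W
  A is a fork here and A is conditioned on, so the path is blocked at A.
Path 2: V ← A → S ← G → K ← D → W
  A is a fork here and A is conditioned on, so the path is blocked at A.
Path 3: V ← A → S → U ← G → K ← D → W
  A is a fork here and A is conditioned on, so the path is blocked at A.
Path 4: V → K ← D → W
  K is a collider and K is conditioned on, which opens it; D is a fork and D is not conditioned on — no node blocks this path, so it is active.
Path 5: V ← D → W
  D is a fork and D is not conditioned on — no node blocks this path, so it is active.
At least one path is unblocked, so d-separation fails.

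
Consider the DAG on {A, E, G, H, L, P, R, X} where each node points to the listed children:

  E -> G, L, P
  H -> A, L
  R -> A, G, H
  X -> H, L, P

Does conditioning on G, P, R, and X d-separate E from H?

Yes

Enumerating the 6 paths from E to H and testing each for blocking by {G, P, R, X}:
Path 1: E → P ← X → H
  X is a fork here and X is conditioned on, so the path is blocked at X.
Path 2: E → P ← X → L ← H
  X is a fork here and X is conditioned on, so the path is blocked at X.
Path 3: E → G ← R → A ← H
  R is a fork here and R is conditioned on, so the path is blocked at R.
Path 4: E → G ← R → H
  R is a fork here and R is conditioned on, so the path is blocked at R.
Path 5: E → L ← H
  L is a collider here and neither L nor any of its descendants is conditioned on, so the collider stays closed — the path is blocked at L.
Path 6: E → L ← X → H
  L is a collider here and neither L nor any of its descendants is conditioned on, so the collider stays closed — the path is blocked at L.
Since every path is blocked, d-separation holds.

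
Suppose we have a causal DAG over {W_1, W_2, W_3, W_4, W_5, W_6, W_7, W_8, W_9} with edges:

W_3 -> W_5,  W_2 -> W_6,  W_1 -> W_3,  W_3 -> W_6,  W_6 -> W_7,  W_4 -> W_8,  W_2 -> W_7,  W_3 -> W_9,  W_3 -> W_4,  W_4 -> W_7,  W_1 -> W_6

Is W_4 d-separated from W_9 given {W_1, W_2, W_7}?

We examine all 5 paths between W_4 and W_9:
  1. W_4 ← W_3 → W_9 — W_3:fork[open] ⇒ active
  2. W_4 → W_7 ← W_2 → W_6 ← W_1 → W_3 → W_9 — W_7:collider[open]; W_2:fork[blocks]; W_6:collider[open]; W_1:fork[blocks]; W_3:chain[open] ⇒ blocked
  3. W_4 → W_7 ← W_2 → W_6 ← W_3 → W_9 — W_7:collider[open]; W_2:fork[blocks]; W_6:collider[open]; W_3:fork[open] ⇒ blocked
  4. W_4 → W_7 ← W_6 ← W_1 → W_3 → W_9 — W_7:collider[open]; W_6:chain[open]; W_1:fork[blocks]; W_3:chain[open] ⇒ blocked
  5. W_4 → W_7 ← W_6 ← W_3 → W_9 — W_7:collider[open]; W_6:chain[open]; W_3:fork[open] ⇒ active
Since the path W_4 ← W_3 → W_9 is active, W_4 and W_9 are not d-separated given {W_1, W_2, W_7}.

No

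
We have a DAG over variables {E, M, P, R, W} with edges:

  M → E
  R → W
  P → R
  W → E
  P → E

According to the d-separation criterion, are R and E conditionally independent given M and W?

There are 2 undirected paths between R and E; checking each against the conditioning set {M, W}:
Path 1: R → W → E
  W is a chain here and W is conditioned on, so the path is blocked at W.
Path 2: R ← P → E
  P is a fork and P is not conditioned on — no node blocks this path, so it is active.
At least one path is unblocked, so d-separation fails.

No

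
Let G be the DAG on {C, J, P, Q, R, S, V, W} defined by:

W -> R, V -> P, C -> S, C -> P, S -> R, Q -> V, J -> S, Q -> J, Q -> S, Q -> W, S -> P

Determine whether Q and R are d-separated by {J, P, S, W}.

Enumerating the 5 paths from Q to R and testing each for blocking by {J, P, S, W}:
  1. Q → S → R — S:chain[blocks] ⇒ blocked
  2. Q → W → R — W:chain[blocks] ⇒ blocked
  3. Q → V → P ← S → R — V:chain[open]; P:collider[open]; S:fork[blocks] ⇒ blocked
  4. Q → V → P ← C → S → R — V:chain[open]; P:collider[open]; C:fork[open]; S:chain[blocks] ⇒ blocked
  5. Q → J → S → R — J:chain[blocks]; S:chain[blocks] ⇒ blocked
Since every path is blocked, d-separation holds.

Yes — Q and R are d-separated given {J, P, S, W}.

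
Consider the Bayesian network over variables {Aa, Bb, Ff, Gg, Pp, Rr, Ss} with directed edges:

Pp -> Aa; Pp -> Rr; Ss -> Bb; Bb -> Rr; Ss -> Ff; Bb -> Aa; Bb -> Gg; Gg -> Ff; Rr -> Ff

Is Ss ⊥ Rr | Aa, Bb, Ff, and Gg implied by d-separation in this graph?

Enumerating the 6 paths from Ss to Rr and testing each for blocking by {Aa, Bb, Ff, Gg}:
Path 1: Ss → Ff ← Gg ← Bb → Aa ← Pp → Rr
  Gg is a chain here and Gg is conditioned on, so the path is blocked at Gg.
Path 2: Ss → Ff ← Gg ← Bb → Rr
  Gg is a chain here and Gg is conditioned on, so the path is blocked at Gg.
Path 3: Ss → Ff ← Rr
  Ff is a collider and Ff is conditioned on, which opens it — no node blocks this path, so it is active.
Path 4: Ss → Bb → Gg → Ff ← Rr
  Bb is a chain here and Bb is conditioned on, so the path is blocked at Bb.
Path 5: Ss → Bb → Aa ← Pp → Rr
  Bb is a chain here and Bb is conditioned on, so the path is blocked at Bb.
Path 6: Ss → Bb → Rr
  Bb is a chain here and Bb is conditioned on, so the path is blocked at Bb.
Because an active path exists, Ss and Rr are not d-separated.

No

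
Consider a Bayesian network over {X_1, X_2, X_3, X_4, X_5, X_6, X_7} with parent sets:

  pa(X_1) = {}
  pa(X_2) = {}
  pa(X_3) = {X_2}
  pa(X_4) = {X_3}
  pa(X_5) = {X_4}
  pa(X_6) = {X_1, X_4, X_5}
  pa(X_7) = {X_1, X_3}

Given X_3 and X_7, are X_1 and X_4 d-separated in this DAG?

Enumerating the 3 paths from X_1 to X_4 and testing each for blocking by {X_3, X_7}:
Path 1: X_1 → X_6 ← X_5 ← X_4
  X_6 is a collider here and neither X_6 nor any of its descendants is conditioned on, so the collider stays closed — the path is blocked at X_6.
Path 2: X_1 → X_6 ← X_4
  X_6 is a collider here and neither X_6 nor any of its descendants is conditioned on, so the collider stays closed — the path is blocked at X_6.
Path 3: X_1 → X_7 ← X_3 → X_4
  X_3 is a fork here and X_3 is conditioned on, so the path is blocked at X_3.
Since every path is blocked, d-separation holds.

Yes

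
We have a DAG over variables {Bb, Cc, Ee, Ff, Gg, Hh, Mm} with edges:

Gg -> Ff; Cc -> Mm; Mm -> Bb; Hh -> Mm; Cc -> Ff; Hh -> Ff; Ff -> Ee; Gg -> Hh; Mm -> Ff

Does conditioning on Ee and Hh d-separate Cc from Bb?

Enumerating the 4 paths from Cc to Bb and testing each for blocking by {Ee, Hh}:
Path 1: Cc → Mm → Bb
  Mm is a chain and Mm is not conditioned on — no node blocks this path, so it is active.
Path 2: Cc → Ff ← Hh → Mm → Bb
  Hh is a fork here and Hh is conditioned on, so the path is blocked at Hh.
Path 3: Cc → Ff ← Mm → Bb
  Ff is a collider and its descendant Ee is conditioned on, which opens it; Mm is a fork and Mm is not conditioned on — no node blocks this path, so it is active.
Path 4: Cc → Ff ← Gg → Hh → Mm → Bb
  Hh is a chain here and Hh is conditioned on, so the path is blocked at Hh.
At least one path is unblocked, so d-separation fails.

No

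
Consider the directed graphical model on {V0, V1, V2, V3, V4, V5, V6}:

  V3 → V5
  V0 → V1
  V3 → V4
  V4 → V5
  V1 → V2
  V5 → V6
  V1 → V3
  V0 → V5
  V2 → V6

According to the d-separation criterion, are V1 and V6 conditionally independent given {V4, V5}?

No

We examine all 4 paths between V1 and V6:
Path 1: V1 → V2 → V6
  V2 is a chain and V2 is not conditioned on — no node blocks this path, so it is active.
Path 2: V1 ← V0 → V5 → V6
  V5 is a chain here and V5 is conditioned on, so the path is blocked at V5.
Path 3: V1 → V3 → V5 → V6
  V5 is a chain here and V5 is conditioned on, so the path is blocked at V5.
Path 4: V1 → V3 → V4 → V5 → V6
  V4 is a chain here and V4 is conditioned on, so the path is blocked at V4.
Since the path V1 → V2 → V6 is active, V1 and V6 are not d-separated given {V4, V5}.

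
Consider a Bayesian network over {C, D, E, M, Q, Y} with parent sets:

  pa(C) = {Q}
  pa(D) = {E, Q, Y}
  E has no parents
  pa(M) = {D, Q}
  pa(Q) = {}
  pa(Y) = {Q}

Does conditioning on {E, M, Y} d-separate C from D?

We examine all 3 paths between C and D:
  1. C ← Q → M ← D — Q:fork[open]; M:collider[open] ⇒ active
  2. C ← Q → D — Q:fork[open] ⇒ active
  3. C ← Q → Y → D — Q:fork[open]; Y:chain[blocks] ⇒ blocked
At least one path is unblocked, so d-separation fails.

No — C and D are not d-separated given {E, M, Y}.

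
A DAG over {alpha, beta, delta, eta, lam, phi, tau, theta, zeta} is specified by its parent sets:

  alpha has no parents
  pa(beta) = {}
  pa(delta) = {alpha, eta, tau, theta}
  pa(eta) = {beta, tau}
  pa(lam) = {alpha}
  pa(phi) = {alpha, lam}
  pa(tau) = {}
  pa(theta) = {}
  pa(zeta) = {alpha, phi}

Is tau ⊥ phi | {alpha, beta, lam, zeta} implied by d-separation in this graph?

There are 6 undirected paths between tau and phi; checking each against the conditioning set {alpha, beta, lam, zeta}:
Path 1: tau → eta → delta ← alpha → zeta ← phi
  delta is a collider here and neither delta nor any of its descendants is conditioned on, so the collider stays closed — the path is blocked at delta.
Path 2: tau → eta → delta ← alpha → lam → phi
  delta is a collider here and neither delta nor any of its descendants is conditioned on, so the collider stays closed — the path is blocked at delta.
Path 3: tau → eta → delta ← alpha → phi
  delta is a collider here and neither delta nor any of its descendants is conditioned on, so the collider stays closed — the path is blocked at delta.
Path 4: tau → delta ← alpha → zeta ← phi
  delta is a collider here and neither delta nor any of its descendants is conditioned on, so the collider stays closed — the path is blocked at delta.
Path 5: tau → delta ← alpha → lam → phi
  delta is a collider here and neither delta nor any of its descendants is conditioned on, so the collider stays closed — the path is blocked at delta.
Path 6: tau → delta ← alpha → phi
  delta is a collider here and neither delta nor any of its descendants is conditioned on, so the collider stays closed — the path is blocked at delta.
Every path is blocked, so tau and phi are d-separated given {alpha, beta, lam, zeta}.

Yes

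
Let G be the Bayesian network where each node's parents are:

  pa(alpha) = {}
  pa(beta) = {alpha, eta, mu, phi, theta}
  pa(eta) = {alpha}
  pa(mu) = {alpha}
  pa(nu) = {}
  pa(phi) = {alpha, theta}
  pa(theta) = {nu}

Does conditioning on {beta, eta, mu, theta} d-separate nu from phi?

There are 5 undirected paths between nu and phi; checking each against the conditioning set {beta, eta, mu, theta}:
Path 1: nu → theta → beta ← eta ← alpha → phi
  theta is a chain here and theta is conditioned on, so the path is blocked at theta.
Path 2: nu → theta → beta ← mu ← alpha → phi
  theta is a chain here and theta is conditioned on, so the path is blocked at theta.
Path 3: nu → theta → beta ← alpha → phi
  theta is a chain here and theta is conditioned on, so the path is blocked at theta.
Path 4: nu → theta → beta ← phi
  theta is a chain here and theta is conditioned on, so the path is blocked at theta.
Path 5: nu → theta → phi
  theta is a chain here and theta is conditioned on, so the path is blocked at theta.
All paths are blocked; nu ⊥ phi | {beta, eta, mu, theta} holds.

Yes — nu and phi are d-separated given {beta, eta, mu, theta}.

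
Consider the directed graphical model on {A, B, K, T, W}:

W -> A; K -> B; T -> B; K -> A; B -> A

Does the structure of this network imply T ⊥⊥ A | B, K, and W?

We examine all 2 paths between T and A:
Path 1: T → B → A
  B is a chain here and B is conditioned on, so the path is blocked at B.
Path 2: T → B ← K → A
  K is a fork here and K is conditioned on, so the path is blocked at K.
Every path is blocked, so T and A are d-separated given {B, K, W}.

Yes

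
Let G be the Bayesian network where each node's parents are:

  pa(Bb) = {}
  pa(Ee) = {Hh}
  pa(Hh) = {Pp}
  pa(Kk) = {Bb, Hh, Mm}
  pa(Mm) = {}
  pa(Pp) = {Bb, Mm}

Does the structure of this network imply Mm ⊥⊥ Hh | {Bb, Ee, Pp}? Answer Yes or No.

4 paths connect Mm and Hh; each must be blocked for d-separation to hold:
  1. Mm → Pp → Hh — Pp:chain[blocks] ⇒ blocked
  2. Mm → Pp ← Bb → Kk ← Hh — Pp:collider[open]; Bb:fork[blocks]; Kk:collider[blocks] ⇒ blocked
  3. Mm → Kk ← Hh — Kk:collider[blocks] ⇒ blocked
  4. Mm → Kk ← Bb → Pp → Hh — Kk:collider[blocks]; Bb:fork[blocks]; Pp:chain[blocks] ⇒ blocked
All paths are blocked; Mm ⊥ Hh | {Bb, Ee, Pp} holds.

Yes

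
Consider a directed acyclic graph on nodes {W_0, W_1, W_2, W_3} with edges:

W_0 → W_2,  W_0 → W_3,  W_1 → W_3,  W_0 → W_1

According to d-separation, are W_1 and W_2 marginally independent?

No

We examine all 2 paths between W_1 and W_2:
Path 1: W_1 ← W_0 → W_2
  W_0 is a fork and W_0 is not conditioned on — no node blocks this path, so it is active.
Path 2: W_1 → W_3 ← W_0 → W_2
  W_3 is a collider here and neither W_3 nor any of its descendants is conditioned on, so the collider stays closed — the path is blocked at W_3.
Because an active path exists, W_1 and W_2 are not d-separated.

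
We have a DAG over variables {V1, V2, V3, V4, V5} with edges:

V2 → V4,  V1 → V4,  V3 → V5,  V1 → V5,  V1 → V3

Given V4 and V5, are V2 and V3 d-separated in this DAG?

No

We examine all 2 paths between V2 and V3:
Path 1: V2 → V4 ← V1 → V3
  V4 is a collider and V4 is conditioned on, which opens it; V1 is a fork and V1 is not conditioned on — no node blocks this path, so it is active.
Path 2: V2 → V4 ← V1 → V5 ← V3
  V4 is a collider and V4 is conditioned on, which opens it; V1 is a fork and V1 is not conditioned on; V5 is a collider and V5 is conditioned on, which opens it — no node blocks this path, so it is active.
Because an active path exists, V2 and V3 are not d-separated.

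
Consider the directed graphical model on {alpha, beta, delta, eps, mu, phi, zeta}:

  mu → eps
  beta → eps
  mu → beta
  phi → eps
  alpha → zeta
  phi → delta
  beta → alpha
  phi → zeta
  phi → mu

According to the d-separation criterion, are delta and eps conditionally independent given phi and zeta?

There are 5 undirected paths between delta and eps; checking each against the conditioning set {phi, zeta}:
Path 1: delta ← phi → mu → eps
  phi is a fork here and phi is conditioned on, so the path is blocked at phi.
Path 2: delta ← phi → mu → beta → eps
  phi is a fork here and phi is conditioned on, so the path is blocked at phi.
Path 3: delta ← phi → zeta ← alpha ← beta ← mu → eps
  phi is a fork here and phi is conditioned on, so the path is blocked at phi.
Path 4: delta ← phi → zeta ← alpha ← beta → eps
  phi is a fork here and phi is conditioned on, so the path is blocked at phi.
Path 5: delta ← phi → eps
  phi is a fork here and phi is conditioned on, so the path is blocked at phi.
Since every path is blocked, d-separation holds.

Yes — delta and eps are d-separated given {phi, zeta}.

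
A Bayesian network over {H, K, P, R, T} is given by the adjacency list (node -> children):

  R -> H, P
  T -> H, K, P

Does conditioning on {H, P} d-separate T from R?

No

There are 2 undirected paths between T and R; checking each against the conditioning set {H, P}:
  1. T → P ← R — P:collider[open] ⇒ active
  2. T → H ← R — H:collider[open] ⇒ active
At least one path is unblocked, so d-separation fails.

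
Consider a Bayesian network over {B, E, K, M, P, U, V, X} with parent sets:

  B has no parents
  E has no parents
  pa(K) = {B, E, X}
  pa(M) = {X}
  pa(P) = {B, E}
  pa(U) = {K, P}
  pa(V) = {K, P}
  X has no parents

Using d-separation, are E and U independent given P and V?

No — E and U are not d-separated given {P, V}.

There are 6 undirected paths between E and U; checking each against the conditioning set {P, V}:
Path 1: E → P ← B → K → U
  P is a collider and P is conditioned on, which opens it; B is a fork and B is not conditioned on; K is a chain and K is not conditioned on — no node blocks this path, so it is active.
Path 2: E → P → V ← K → U
  P is a chain here and P is conditioned on, so the path is blocked at P.
Path 3: E → P → U
  P is a chain here and P is conditioned on, so the path is blocked at P.
Path 4: E → K ← B → P → U
  P is a chain here and P is conditioned on, so the path is blocked at P.
Path 5: E → K → V ← P → U
  P is a fork here and P is conditioned on, so the path is blocked at P.
Path 6: E → K → U
  K is a chain and K is not conditioned on — no node blocks this path, so it is active.
Since the path E → P ← B → K → U is active, E and U are not d-separated given {P, V}.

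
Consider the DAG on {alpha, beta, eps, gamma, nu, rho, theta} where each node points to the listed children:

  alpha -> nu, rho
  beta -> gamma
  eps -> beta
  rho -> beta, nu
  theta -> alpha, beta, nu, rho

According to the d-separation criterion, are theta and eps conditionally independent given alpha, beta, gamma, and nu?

Enumerating the 6 paths from theta to eps and testing each for blocking by {alpha, beta, gamma, nu}:
Path 1: theta → beta ← eps
  beta is a collider and beta is conditioned on, which opens it — no node blocks this path, so it is active.
Path 2: theta → alpha → nu ← rho → beta ← eps
  alpha is a chain here and alpha is conditioned on, so the path is blocked at alpha.
Path 3: theta → alpha → rho → beta ← eps
  alpha is a chain here and alpha is conditioned on, so the path is blocked at alpha.
Path 4: theta → nu ← alpha → rho → beta ← eps
  alpha is a fork here and alpha is conditioned on, so the path is blocked at alpha.
Path 5: theta → nu ← rho → beta ← eps
  nu is a collider and nu is conditioned on, which opens it; rho is a fork and rho is not conditioned on; beta is a collider and beta is conditioned on, which opens it — no node blocks this path, so it is active.
Path 6: theta → rho → beta ← eps
  rho is a chain and rho is not conditioned on; beta is a collider and beta is conditioned on, which opens it — no node blocks this path, so it is active.
Since the path theta → beta ← eps is active, theta and eps are not d-separated given {alpha, beta, gamma, nu}.

No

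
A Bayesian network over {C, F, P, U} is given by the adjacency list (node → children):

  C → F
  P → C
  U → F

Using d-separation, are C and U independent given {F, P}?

Only one path connects C and U:
Path 1: C → F ← U
  F is a collider and F is conditioned on, which opens it — no node blocks this path, so it is active.
At least one path is unblocked, so d-separation fails.

No — C and U are not d-separated given {F, P}.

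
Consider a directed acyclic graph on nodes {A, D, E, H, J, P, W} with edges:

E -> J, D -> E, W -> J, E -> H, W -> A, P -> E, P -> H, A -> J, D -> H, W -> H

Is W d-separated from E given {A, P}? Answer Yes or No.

5 paths connect W and E; each must be blocked for d-separation to hold:
Path 1: W → H ← P → E
  H is a collider here and neither H nor any of its descendants is conditioned on, so the collider stays closed — the path is blocked at H.
Path 2: W → H ← D → E
  H is a collider here and neither H nor any of its descendants is conditioned on, so the collider stays closed — the path is blocked at H.
Path 3: W → H ← E
  H is a collider here and neither H nor any of its descendants is conditioned on, so the collider stays closed — the path is blocked at H.
Path 4: W → A → J ← E
  A is a chain here and A is conditioned on, so the path is blocked at A.
Path 5: W → J ← E
  J is a collider here and neither J nor any of its descendants is conditioned on, so the collider stays closed — the path is blocked at J.
Since every path is blocked, d-separation holds.

Yes — W and E are d-separated given {A, P}.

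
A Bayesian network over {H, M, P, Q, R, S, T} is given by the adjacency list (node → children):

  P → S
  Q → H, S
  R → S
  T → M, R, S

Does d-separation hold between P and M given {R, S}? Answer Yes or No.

Enumerating the 2 paths from P to M and testing each for blocking by {R, S}:
Path 1: P → S ← T → M
  S is a collider and S is conditioned on, which opens it; T is a fork and T is not conditioned on — no node blocks this path, so it is active.
Path 2: P → S ← R ← T → M
  R is a chain here and R is conditioned on, so the path is blocked at R.
Because an active path exists, P and M are not d-separated.

No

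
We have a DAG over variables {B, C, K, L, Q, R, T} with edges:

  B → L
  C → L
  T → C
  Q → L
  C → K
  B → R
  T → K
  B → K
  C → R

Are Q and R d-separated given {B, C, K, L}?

Yes

There are 6 undirected paths between Q and R; checking each against the conditioning set {B, C, K, L}:
  1. Q → L ← C → R — L:collider[open]; C:fork[blocks] ⇒ blocked
  2. Q → L ← C → K ← B → R — L:collider[open]; C:fork[blocks]; K:collider[open]; B:fork[blocks] ⇒ blocked
  3. Q → L ← C ← T → K ← B → R — L:collider[open]; C:chain[blocks]; T:fork[open]; K:collider[open]; B:fork[blocks] ⇒ blocked
  4. Q → L ← B → R — L:collider[open]; B:fork[blocks] ⇒ blocked
  5. Q → L ← B → K ← C → R — L:collider[open]; B:fork[blocks]; K:collider[open]; C:fork[blocks] ⇒ blocked
  6. Q → L ← B → K ← T → C → R — L:collider[open]; B:fork[blocks]; K:collider[open]; T:fork[open]; C:chain[blocks] ⇒ blocked
Since every path is blocked, d-separation holds.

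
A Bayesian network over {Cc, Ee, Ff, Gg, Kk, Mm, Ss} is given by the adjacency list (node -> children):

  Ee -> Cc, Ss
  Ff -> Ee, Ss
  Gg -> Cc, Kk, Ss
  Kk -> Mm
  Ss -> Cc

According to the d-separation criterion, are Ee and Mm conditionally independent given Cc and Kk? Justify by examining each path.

There are 6 undirected paths between Ee and Mm; checking each against the conditioning set {Cc, Kk}:
Path 1: Ee ← Ff → Ss ← Gg → Kk → Mm
  Kk is a chain here and Kk is conditioned on, so the path is blocked at Kk.
Path 2: Ee ← Ff → Ss → Cc ← Gg → Kk → Mm
  Kk is a chain here and Kk is conditioned on, so the path is blocked at Kk.
Path 3: Ee → Ss ← Gg → Kk → Mm
  Kk is a chain here and Kk is conditioned on, so the path is blocked at Kk.
Path 4: Ee → Ss → Cc ← Gg → Kk → Mm
  Kk is a chain here and Kk is conditioned on, so the path is blocked at Kk.
Path 5: Ee → Cc ← Gg → Kk → Mm
  Kk is a chain here and Kk is conditioned on, so the path is blocked at Kk.
Path 6: Ee → Cc ← Ss ← Gg → Kk → Mm
  Kk is a chain here and Kk is conditioned on, so the path is blocked at Kk.
Every path is blocked, so Ee and Mm are d-separated given {Cc, Kk}.

Yes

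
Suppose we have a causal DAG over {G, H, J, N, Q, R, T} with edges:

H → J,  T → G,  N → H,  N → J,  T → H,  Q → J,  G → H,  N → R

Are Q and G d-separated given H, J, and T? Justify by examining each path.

There are 4 undirected paths between Q and G; checking each against the conditioning set {H, J, T}:
  1. Q → J ← N → H ← T → G — J:collider[open]; N:fork[open]; H:collider[open]; T:fork[blocks] ⇒ blocked
  2. Q → J ← N → H ← G — J:collider[open]; N:fork[open]; H:collider[open] ⇒ active
  3. Q → J ← H ← T → G — J:collider[open]; H:chain[blocks]; T:fork[blocks] ⇒ blocked
  4. Q → J ← H ← G — J:collider[open]; H:chain[blocks] ⇒ blocked
Because an active path exists, Q and G are not d-separated.

No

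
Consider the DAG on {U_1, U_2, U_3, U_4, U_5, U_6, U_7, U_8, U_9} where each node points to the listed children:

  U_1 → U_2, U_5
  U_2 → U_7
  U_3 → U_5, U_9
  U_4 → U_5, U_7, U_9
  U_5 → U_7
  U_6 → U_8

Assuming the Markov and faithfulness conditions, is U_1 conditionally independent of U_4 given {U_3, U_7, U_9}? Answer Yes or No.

No

We examine all 6 paths between U_1 and U_4:
Path 1: U_1 → U_5 ← U_3 → U_9 ← U_4
  U_3 is a fork here and U_3 is conditioned on, so the path is blocked at U_3.
Path 2: U_1 → U_5 → U_7 ← U_4
  U_5 is a chain and U_5 is not conditioned on; U_7 is a collider and U_7 is conditioned on, which opens it — no node blocks this path, so it is active.
Path 3: U_1 → U_5 ← U_4
  U_5 is a collider and its descendant U_7 is conditioned on, which opens it — no node blocks this path, so it is active.
Path 4: U_1 → U_2 → U_7 ← U_5 ← U_3 → U_9 ← U_4
  U_3 is a fork here and U_3 is conditioned on, so the path is blocked at U_3.
Path 5: U_1 → U_2 → U_7 ← U_5 ← U_4
  U_2 is a chain and U_2 is not conditioned on; U_7 is a collider and U_7 is conditioned on, which opens it; U_5 is a chain and U_5 is not conditioned on — no node blocks this path, so it is active.
Path 6: U_1 → U_2 → U_7 ← U_4
  U_2 is a chain and U_2 is not conditioned on; U_7 is a collider and U_7 is conditioned on, which opens it — no node blocks this path, so it is active.
At least one path is unblocked, so d-separation fails.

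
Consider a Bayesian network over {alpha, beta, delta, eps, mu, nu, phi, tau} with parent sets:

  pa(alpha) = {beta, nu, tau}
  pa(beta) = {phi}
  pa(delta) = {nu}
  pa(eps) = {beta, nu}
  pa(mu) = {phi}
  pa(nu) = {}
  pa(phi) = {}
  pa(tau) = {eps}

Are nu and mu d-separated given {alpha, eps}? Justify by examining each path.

4 paths connect nu and mu; each must be blocked for d-separation to hold:
Path 1: nu → eps ← beta ← phi → mu
  eps is a collider and eps is conditioned on, which opens it; beta is a chain and beta is not conditioned on; phi is a fork and phi is not conditioned on — no node blocks this path, so it is active.
Path 2: nu → eps → tau → alpha ← beta ← phi → mu
  eps is a chain here and eps is conditioned on, so the path is blocked at eps.
Path 3: nu → alpha ← beta ← phi → mu
  alpha is a collider and alpha is conditioned on, which opens it; beta is a chain and beta is not conditioned on; phi is a fork and phi is not conditioned on — no node blocks this path, so it is active.
Path 4: nu → alpha ← tau ← eps ← beta ← phi → mu
  eps is a chain here and eps is conditioned on, so the path is blocked at eps.
Because an active path exists, nu and mu are not d-separated.

No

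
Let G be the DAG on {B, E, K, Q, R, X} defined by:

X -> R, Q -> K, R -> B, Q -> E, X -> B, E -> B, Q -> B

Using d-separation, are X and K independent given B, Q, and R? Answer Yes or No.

Enumerating the 4 paths from X to K and testing each for blocking by {B, Q, R}:
  1. X → R → B ← E ← Q → K — R:chain[blocks]; B:collider[open]; E:chain[open]; Q:fork[blocks] ⇒ blocked
  2. X → R → B ← Q → K — R:chain[blocks]; B:collider[open]; Q:fork[blocks] ⇒ blocked
  3. X → B ← E ← Q → K — B:collider[open]; E:chain[open]; Q:fork[blocks] ⇒ blocked
  4. X → B ← Q → K — B:collider[open]; Q:fork[blocks] ⇒ blocked
All paths are blocked; X ⊥ K | {B, Q, R} holds.

Yes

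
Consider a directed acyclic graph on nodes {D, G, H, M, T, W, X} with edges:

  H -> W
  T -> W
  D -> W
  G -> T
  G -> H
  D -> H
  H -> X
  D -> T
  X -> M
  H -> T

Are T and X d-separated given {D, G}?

We examine all 6 paths between T and X:
Path 1: T → W ← H → X
  W is a collider here and neither W nor any of its descendants is conditioned on, so the collider stays closed — the path is blocked at W.
Path 2: T → W ← D → H → X
  W is a collider here and neither W nor any of its descendants is conditioned on, so the collider stays closed — the path is blocked at W.
Path 3: T ← G → H → X
  G is a fork here and G is conditioned on, so the path is blocked at G.
Path 4: T ← H → X
  H is a fork and H is not conditioned on — no node blocks this path, so it is active.
Path 5: T ← D → W ← H → X
  D is a fork here and D is conditioned on, so the path is blocked at D.
Path 6: T ← D → H → X
  D is a fork here and D is conditioned on, so the path is blocked at D.
At least one path is unblocked, so d-separation fails.

No — T and X are not d-separated given {D, G}.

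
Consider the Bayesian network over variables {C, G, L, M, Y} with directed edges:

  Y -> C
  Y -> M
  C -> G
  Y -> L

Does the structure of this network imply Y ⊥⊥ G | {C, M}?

Yes

Only one path connects Y and G:
Path 1: Y → C → G
  C is a chain here and C is conditioned on, so the path is blocked at C.
Every path is blocked, so Y and G are d-separated given {C, M}.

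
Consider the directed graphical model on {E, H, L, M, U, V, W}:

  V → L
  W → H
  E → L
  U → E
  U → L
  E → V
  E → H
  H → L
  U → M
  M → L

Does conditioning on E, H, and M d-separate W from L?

Yes

We examine all 5 paths between W and L:
Path 1: W → H → L
  H is a chain here and H is conditioned on, so the path is blocked at H.
Path 2: W → H ← E ← U → M → L
  E is a chain here and E is conditioned on, so the path is blocked at E.
Path 3: W → H ← E ← U → L
  E is a chain here and E is conditioned on, so the path is blocked at E.
Path 4: W → H ← E → L
  E is a fork here and E is conditioned on, so the path is blocked at E.
Path 5: W → H ← E → V → L
  E is a fork here and E is conditioned on, so the path is blocked at E.
Every path is blocked, so W and L are d-separated given {E, H, M}.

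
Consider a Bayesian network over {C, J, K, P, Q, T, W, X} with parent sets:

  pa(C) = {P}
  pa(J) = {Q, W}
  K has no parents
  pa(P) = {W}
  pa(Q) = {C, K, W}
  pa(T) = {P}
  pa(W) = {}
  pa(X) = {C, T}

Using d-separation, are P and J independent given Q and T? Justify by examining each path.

No

There are 6 undirected paths between P and J; checking each against the conditioning set {Q, T}:
Path 1: P ← W → Q → J
  Q is a chain here and Q is conditioned on, so the path is blocked at Q.
Path 2: P ← W → J
  W is a fork and W is not conditioned on — no node blocks this path, so it is active.
Path 3: P → C → Q ← W → J
  C is a chain and C is not conditioned on; Q is a collider and Q is conditioned on, which opens it; W is a fork and W is not conditioned on — no node blocks this path, so it is active.
Path 4: P → C → Q → J
  Q is a chain here and Q is conditioned on, so the path is blocked at Q.
Path 5: P → T → X ← C → Q ← W → J
  T is a chain here and T is conditioned on, so the path is blocked at T.
Path 6: P → T → X ← C → Q → J
  T is a chain here and T is conditioned on, so the path is blocked at T.
Since the path P ← W → J is active, P and J are not d-separated given {Q, T}.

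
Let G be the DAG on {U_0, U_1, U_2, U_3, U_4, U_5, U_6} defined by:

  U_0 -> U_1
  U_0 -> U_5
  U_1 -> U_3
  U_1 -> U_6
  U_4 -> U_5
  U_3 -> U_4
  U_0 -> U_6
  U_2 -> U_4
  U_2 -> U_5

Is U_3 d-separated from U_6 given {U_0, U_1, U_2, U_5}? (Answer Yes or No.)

Yes — U_3 and U_6 are d-separated given {U_0, U_1, U_2, U_5}.

There are 6 undirected paths between U_3 and U_6; checking each against the conditioning set {U_0, U_1, U_2, U_5}:
Path 1: U_3 ← U_1 → U_6
  U_1 is a fork here and U_1 is conditioned on, so the path is blocked at U_1.
Path 2: U_3 ← U_1 ← U_0 → U_6
  U_1 is a chain here and U_1 is conditioned on, so the path is blocked at U_1.
Path 3: U_3 → U_4 ← U_2 → U_5 ← U_0 → U_1 → U_6
  U_2 is a fork here and U_2 is conditioned on, so the path is blocked at U_2.
Path 4: U_3 → U_4 ← U_2 → U_5 ← U_0 → U_6
  U_2 is a fork here and U_2 is conditioned on, so the path is blocked at U_2.
Path 5: U_3 → U_4 → U_5 ← U_0 → U_1 → U_6
  U_0 is a fork here and U_0 is conditioned on, so the path is blocked at U_0.
Path 6: U_3 → U_4 → U_5 ← U_0 → U_6
  U_0 is a fork here and U_0 is conditioned on, so the path is blocked at U_0.
Since every path is blocked, d-separation holds.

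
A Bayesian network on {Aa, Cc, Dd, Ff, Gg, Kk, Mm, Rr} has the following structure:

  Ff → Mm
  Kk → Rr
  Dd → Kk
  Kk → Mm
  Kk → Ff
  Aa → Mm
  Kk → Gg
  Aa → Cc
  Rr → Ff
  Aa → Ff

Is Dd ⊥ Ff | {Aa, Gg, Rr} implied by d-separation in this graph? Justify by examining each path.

4 paths connect Dd and Ff; each must be blocked for d-separation to hold:
  1. Dd → Kk → Rr → Ff — Kk:chain[open]; Rr:chain[blocks] ⇒ blocked
  2. Dd → Kk → Mm ← Ff — Kk:chain[open]; Mm:collider[blocks] ⇒ blocked
  3. Dd → Kk → Mm ← Aa → Ff — Kk:chain[open]; Mm:collider[blocks]; Aa:fork[blocks] ⇒ blocked
  4. Dd → Kk → Ff — Kk:chain[open] ⇒ active
Since the path Dd → Kk → Ff is active, Dd and Ff are not d-separated given {Aa, Gg, Rr}.

No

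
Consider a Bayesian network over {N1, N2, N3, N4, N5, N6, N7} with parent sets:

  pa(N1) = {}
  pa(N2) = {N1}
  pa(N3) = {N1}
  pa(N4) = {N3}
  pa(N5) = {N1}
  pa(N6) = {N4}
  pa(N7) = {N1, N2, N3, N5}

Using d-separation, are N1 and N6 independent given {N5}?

No

We examine all 4 paths between N1 and N6:
Path 1: N1 → N5 → N7 ← N3 → N4 → N6
  N5 is a chain here and N5 is conditioned on, so the path is blocked at N5.
Path 2: N1 → N3 → N4 → N6
  N3 is a chain and N3 is not conditioned on; N4 is a chain and N4 is not conditioned on — no node blocks this path, so it is active.
Path 3: N1 → N2 → N7 ← N3 → N4 → N6
  N7 is a collider here and neither N7 nor any of its descendants is conditioned on, so the collider stays closed — the path is blocked at N7.
Path 4: N1 → N7 ← N3 → N4 → N6
  N7 is a collider here and neither N7 nor any of its descendants is conditioned on, so the collider stays closed — the path is blocked at N7.
Because an active path exists, N1 and N6 are not d-separated.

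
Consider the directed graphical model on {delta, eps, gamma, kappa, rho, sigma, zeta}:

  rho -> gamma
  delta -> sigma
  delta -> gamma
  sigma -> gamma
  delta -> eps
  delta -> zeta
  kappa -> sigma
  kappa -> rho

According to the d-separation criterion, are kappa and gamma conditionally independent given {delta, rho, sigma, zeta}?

Yes

3 paths connect kappa and gamma; each must be blocked for d-separation to hold:
Path 1: kappa → sigma ← delta → gamma
  delta is a fork here and delta is conditioned on, so the path is blocked at delta.
Path 2: kappa → sigma → gamma
  sigma is a chain here and sigma is conditioned on, so the path is blocked at sigma.
Path 3: kappa → rho → gamma
  rho is a chain here and rho is conditioned on, so the path is blocked at rho.
All paths are blocked; kappa ⊥ gamma | {delta, rho, sigma, zeta} holds.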